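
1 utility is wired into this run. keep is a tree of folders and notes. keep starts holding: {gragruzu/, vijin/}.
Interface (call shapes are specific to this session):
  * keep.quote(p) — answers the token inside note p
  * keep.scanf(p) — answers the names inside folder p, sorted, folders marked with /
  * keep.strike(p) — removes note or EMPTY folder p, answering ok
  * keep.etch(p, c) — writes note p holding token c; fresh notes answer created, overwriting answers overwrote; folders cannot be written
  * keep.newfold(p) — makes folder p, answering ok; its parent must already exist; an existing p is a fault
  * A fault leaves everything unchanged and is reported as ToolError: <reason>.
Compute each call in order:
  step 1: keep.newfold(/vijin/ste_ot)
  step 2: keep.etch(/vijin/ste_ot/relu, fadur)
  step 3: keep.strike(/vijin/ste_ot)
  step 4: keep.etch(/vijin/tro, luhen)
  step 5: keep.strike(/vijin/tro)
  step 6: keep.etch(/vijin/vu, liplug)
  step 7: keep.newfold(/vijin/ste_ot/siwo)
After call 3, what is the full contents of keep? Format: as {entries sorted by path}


Answer: {gragruzu/, vijin/, vijin/ste_ot/, vijin/ste_ot/relu=fadur}

Derivation:
>> keep.newfold(p→/vijin/ste_ot)
<< ok
>> keep.etch(p→/vijin/ste_ot/relu, c→fadur)
<< created
>> keep.strike(p→/vijin/ste_ot)
<< ToolError: not empty
>> keep.etch(p→/vijin/tro, c→luhen)
<< created
>> keep.strike(p→/vijin/tro)
<< ok
>> keep.etch(p→/vijin/vu, c→liplug)
<< created
>> keep.newfold(p→/vijin/ste_ot/siwo)
<< ok


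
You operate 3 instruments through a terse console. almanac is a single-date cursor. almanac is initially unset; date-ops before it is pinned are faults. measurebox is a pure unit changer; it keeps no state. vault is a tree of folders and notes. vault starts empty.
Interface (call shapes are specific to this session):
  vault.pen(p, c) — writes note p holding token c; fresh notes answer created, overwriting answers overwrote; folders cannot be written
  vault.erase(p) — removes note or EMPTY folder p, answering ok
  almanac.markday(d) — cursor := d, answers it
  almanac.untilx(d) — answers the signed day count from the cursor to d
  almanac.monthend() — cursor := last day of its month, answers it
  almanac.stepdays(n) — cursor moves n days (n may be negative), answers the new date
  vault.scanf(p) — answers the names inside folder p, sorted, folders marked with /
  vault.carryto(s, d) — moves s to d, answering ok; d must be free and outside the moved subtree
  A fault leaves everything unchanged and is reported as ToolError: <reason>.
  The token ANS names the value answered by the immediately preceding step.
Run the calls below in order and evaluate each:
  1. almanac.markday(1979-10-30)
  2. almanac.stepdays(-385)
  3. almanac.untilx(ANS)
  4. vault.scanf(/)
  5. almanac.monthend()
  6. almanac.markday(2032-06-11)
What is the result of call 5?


-- almanac.markday(d='1979-10-30') : 1979-10-30
-- almanac.stepdays(n='-385') : 1978-10-10
-- almanac.untilx(d='ANS') : 0
-- vault.scanf(p='/') : []
-- almanac.monthend() : 1978-10-31
-- almanac.markday(d='2032-06-11') : 2032-06-11

Answer: 1978-10-31


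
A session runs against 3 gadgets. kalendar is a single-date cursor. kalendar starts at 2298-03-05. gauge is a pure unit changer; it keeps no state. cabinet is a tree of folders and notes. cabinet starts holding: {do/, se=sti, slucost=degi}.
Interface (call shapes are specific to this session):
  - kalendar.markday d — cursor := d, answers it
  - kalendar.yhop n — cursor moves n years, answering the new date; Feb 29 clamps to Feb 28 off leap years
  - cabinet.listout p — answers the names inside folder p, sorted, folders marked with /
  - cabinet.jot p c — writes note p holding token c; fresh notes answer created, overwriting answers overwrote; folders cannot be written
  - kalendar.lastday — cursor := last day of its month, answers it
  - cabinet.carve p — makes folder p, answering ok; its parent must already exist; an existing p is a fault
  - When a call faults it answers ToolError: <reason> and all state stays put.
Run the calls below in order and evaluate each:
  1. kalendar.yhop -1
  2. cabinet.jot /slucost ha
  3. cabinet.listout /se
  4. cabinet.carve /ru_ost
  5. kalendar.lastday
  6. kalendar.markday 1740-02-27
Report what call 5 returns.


I call yhop using n→-1: 2297-03-05.
Next I call jot using p→/slucost, c→ha, giving overwrote.
I use listout using p→/se, giving ToolError: not a directory.
Calling carve using p→/ru_ost: ok.
Invoking lastday(), which returns 2297-03-31.
I try markday using d→1740-02-27, which returns 1740-02-27.

Answer: 2297-03-31


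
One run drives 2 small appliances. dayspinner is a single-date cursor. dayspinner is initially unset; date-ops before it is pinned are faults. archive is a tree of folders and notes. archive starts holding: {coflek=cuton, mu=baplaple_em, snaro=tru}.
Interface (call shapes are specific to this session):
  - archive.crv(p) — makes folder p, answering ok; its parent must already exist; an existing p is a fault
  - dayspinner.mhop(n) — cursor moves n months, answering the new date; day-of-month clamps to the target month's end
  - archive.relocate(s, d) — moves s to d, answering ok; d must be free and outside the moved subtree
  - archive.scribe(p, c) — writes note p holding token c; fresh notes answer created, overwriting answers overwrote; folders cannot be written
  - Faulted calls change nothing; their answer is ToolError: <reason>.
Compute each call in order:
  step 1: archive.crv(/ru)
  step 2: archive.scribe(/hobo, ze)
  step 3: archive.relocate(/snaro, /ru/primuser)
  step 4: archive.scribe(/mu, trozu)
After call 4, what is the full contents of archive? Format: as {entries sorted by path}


Answer: {coflek=cuton, hobo=ze, mu=trozu, ru/, ru/primuser=tru}

Derivation:
> crv p='/ru'
  ok
> scribe p='/hobo' c='ze'
  created
> relocate s='/snaro' d='/ru/primuser'
  ok
> scribe p='/mu' c='trozu'
  overwrote


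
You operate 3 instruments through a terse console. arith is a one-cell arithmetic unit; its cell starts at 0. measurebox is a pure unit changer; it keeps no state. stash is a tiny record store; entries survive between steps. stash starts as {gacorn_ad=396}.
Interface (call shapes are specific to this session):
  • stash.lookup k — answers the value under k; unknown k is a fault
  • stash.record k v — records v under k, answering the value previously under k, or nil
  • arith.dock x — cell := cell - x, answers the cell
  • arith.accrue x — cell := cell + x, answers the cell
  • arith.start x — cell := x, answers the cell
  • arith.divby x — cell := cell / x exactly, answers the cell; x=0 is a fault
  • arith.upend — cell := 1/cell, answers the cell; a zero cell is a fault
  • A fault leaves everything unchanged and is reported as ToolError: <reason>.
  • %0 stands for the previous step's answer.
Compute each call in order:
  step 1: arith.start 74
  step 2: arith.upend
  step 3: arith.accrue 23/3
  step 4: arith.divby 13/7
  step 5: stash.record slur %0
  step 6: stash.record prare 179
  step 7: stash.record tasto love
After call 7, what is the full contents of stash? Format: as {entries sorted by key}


Answer: {gacorn_ad=396, prare=179, slur=11935/2886, tasto=love}

Derivation:
→ arith.start(x='74')
← 74
→ arith.upend()
← 1/74
→ arith.accrue(x='23/3')
← 1705/222
→ arith.divby(x='13/7')
← 11935/2886
→ stash.record(k='slur', v='%0')
← nil
→ stash.record(k='prare', v='179')
← nil
→ stash.record(k='tasto', v='love')
← nil


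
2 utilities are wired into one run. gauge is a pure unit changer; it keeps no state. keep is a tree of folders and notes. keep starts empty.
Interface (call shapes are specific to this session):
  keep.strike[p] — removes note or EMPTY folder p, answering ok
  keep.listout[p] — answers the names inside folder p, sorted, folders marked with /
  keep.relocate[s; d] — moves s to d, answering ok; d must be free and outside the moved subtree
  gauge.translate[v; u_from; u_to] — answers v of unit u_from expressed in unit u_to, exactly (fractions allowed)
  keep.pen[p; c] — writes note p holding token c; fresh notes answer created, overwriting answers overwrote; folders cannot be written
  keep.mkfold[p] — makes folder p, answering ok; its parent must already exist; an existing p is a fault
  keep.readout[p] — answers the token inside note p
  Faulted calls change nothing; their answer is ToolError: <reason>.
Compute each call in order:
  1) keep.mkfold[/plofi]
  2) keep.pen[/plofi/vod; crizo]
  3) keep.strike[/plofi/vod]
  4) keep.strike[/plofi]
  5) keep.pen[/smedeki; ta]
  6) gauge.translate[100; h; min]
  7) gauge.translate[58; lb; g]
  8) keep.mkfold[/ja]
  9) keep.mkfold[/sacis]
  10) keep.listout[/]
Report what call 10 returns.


Answer: [ja/, sacis/, smedeki]

Derivation:
I run keep.mkfold with /plofi, — result: ok.
Calling keep.pen with /plofi/vod, crizo, — result: created.
I invoke keep.strike with /plofi/vod, and observe ok.
Then keep.strike with /plofi, — result: ok.
I try keep.pen with /smedeki, ta, → created.
I try gauge.translate with 100, h, min, yielding 6000.
I invoke gauge.translate with 58, lb, g, → 1315417873/50000.
I run keep.mkfold with /ja, yielding ok.
Now I run keep.mkfold with /sacis, and observe ok.
I use keep.listout with /: [ja/, sacis/, smedeki].


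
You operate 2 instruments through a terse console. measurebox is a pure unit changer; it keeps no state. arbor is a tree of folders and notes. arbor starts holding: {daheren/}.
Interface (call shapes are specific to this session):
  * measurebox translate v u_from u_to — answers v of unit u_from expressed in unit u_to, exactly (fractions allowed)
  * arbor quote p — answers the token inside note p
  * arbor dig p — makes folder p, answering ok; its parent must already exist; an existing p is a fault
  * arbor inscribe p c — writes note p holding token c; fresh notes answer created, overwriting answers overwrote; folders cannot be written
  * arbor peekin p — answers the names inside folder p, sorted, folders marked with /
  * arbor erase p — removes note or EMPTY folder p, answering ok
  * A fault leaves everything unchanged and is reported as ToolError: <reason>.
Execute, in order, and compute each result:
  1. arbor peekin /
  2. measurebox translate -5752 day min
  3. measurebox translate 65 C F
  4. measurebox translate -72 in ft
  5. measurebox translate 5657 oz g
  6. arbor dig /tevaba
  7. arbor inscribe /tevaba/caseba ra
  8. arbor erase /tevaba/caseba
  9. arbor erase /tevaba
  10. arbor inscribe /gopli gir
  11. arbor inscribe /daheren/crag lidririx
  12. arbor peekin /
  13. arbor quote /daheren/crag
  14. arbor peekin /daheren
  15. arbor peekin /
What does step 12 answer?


·→ arbor peekin(p→/)
·← [daheren/]
·→ measurebox translate(v→-5752, u_from→day, u_to→min)
·← -8282880
·→ measurebox translate(v→65, u_from→C, u_to→F)
·← 149
·→ measurebox translate(v→-72, u_from→in, u_to→ft)
·← -6
·→ measurebox translate(v→5657, u_from→oz, u_to→g)
·← 256597203709/1600000
·→ arbor dig(p→/tevaba)
·← ok
·→ arbor inscribe(p→/tevaba/caseba, c→ra)
·← created
·→ arbor erase(p→/tevaba/caseba)
·← ok
·→ arbor erase(p→/tevaba)
·← ok
·→ arbor inscribe(p→/gopli, c→gir)
·← created
·→ arbor inscribe(p→/daheren/crag, c→lidririx)
·← created
·→ arbor peekin(p→/)
·← [daheren/, gopli]
·→ arbor quote(p→/daheren/crag)
·← lidririx
·→ arbor peekin(p→/daheren)
·← [crag]
·→ arbor peekin(p→/)
·← [daheren/, gopli]

Answer: [daheren/, gopli]


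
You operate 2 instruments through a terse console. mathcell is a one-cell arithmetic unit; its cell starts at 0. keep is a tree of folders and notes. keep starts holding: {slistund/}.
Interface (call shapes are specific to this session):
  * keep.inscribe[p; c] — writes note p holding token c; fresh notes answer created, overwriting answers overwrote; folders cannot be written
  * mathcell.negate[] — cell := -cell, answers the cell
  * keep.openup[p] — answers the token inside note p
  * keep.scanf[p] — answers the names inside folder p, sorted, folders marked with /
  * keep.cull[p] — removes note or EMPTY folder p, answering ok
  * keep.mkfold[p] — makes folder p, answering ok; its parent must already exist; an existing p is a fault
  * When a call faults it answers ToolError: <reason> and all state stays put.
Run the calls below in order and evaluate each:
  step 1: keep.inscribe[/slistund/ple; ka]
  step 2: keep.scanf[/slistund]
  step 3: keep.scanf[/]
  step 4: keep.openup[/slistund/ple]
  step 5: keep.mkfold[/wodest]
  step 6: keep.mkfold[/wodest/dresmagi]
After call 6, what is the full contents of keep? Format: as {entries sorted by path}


Answer: {slistund/, slistund/ple=ka, wodest/, wodest/dresmagi/}

Derivation:
! keep.inscribe(p→/slistund/ple, c→ka) == created
! keep.scanf(p→/slistund) == [ple]
! keep.scanf(p→/) == [slistund/]
! keep.openup(p→/slistund/ple) == ka
! keep.mkfold(p→/wodest) == ok
! keep.mkfold(p→/wodest/dresmagi) == ok


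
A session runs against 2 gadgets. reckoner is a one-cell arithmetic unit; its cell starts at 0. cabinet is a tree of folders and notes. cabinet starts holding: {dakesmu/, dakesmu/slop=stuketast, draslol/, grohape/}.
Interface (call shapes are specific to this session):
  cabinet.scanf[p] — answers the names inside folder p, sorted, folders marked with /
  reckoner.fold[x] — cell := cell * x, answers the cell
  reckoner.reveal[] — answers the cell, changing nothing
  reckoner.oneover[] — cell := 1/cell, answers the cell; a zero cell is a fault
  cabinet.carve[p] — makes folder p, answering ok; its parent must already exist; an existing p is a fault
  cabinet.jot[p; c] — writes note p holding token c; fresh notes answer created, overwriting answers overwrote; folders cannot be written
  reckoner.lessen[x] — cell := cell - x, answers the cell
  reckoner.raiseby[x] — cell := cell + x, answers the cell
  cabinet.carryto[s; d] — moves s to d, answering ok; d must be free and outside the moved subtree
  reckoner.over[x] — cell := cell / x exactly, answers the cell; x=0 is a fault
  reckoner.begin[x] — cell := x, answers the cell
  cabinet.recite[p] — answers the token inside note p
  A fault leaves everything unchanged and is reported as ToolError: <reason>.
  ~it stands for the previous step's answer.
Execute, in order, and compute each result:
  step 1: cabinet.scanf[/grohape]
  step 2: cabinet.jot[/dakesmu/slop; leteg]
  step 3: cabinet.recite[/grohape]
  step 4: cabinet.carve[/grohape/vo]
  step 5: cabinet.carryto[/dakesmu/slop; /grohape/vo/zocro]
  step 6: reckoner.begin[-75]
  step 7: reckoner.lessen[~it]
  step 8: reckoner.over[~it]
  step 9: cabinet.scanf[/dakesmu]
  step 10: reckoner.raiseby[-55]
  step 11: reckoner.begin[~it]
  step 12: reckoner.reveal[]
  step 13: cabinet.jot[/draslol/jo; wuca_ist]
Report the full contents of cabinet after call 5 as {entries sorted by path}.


Answer: {dakesmu/, draslol/, grohape/, grohape/vo/, grohape/vo/zocro=leteg}

Derivation:
$ cabinet.scanf /grohape
[out] []
$ cabinet.jot /dakesmu/slop leteg
[out] overwrote
$ cabinet.recite /grohape
[out] ToolError: is a directory
$ cabinet.carve /grohape/vo
[out] ok
$ cabinet.carryto /dakesmu/slop /grohape/vo/zocro
[out] ok
$ reckoner.begin -75
[out] -75
$ reckoner.lessen ~it
[out] 0
$ reckoner.over ~it
[out] ToolError: division by zero
$ cabinet.scanf /dakesmu
[out] []
$ reckoner.raiseby -55
[out] -55
$ reckoner.begin ~it
[out] -55
$ reckoner.reveal
[out] -55
$ cabinet.jot /draslol/jo wuca_ist
[out] created


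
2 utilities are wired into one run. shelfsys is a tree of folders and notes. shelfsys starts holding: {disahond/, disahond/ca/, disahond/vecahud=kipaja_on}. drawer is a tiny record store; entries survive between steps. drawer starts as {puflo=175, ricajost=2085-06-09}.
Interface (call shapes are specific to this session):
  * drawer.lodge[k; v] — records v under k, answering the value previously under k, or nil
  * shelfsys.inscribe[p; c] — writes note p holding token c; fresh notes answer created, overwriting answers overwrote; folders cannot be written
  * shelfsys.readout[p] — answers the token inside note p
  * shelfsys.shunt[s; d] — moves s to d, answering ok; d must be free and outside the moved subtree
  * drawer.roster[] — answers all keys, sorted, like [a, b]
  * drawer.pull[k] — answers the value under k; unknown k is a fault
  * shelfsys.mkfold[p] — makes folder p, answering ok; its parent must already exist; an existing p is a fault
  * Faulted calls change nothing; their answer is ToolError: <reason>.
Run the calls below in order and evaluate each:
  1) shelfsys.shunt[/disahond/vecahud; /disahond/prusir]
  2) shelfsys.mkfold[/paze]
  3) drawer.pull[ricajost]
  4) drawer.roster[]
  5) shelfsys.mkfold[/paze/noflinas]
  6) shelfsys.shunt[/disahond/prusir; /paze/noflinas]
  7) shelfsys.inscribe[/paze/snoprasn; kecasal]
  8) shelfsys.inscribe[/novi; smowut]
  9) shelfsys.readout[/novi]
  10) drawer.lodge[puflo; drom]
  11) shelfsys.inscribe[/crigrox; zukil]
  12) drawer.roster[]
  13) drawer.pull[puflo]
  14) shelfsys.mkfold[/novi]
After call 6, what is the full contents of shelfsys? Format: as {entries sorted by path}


Answer: {disahond/, disahond/ca/, disahond/prusir=kipaja_on, paze/, paze/noflinas/}

Derivation:
→ shunt(s: /disahond/vecahud, d: /disahond/prusir)
← ok
→ mkfold(p: /paze)
← ok
→ pull(k: ricajost)
← 2085-06-09
→ roster()
← [puflo, ricajost]
→ mkfold(p: /paze/noflinas)
← ok
→ shunt(s: /disahond/prusir, d: /paze/noflinas)
← ToolError: exists
→ inscribe(p: /paze/snoprasn, c: kecasal)
← created
→ inscribe(p: /novi, c: smowut)
← created
→ readout(p: /novi)
← smowut
→ lodge(k: puflo, v: drom)
← 175
→ inscribe(p: /crigrox, c: zukil)
← created
→ roster()
← [puflo, ricajost]
→ pull(k: puflo)
← drom
→ mkfold(p: /novi)
← ToolError: exists


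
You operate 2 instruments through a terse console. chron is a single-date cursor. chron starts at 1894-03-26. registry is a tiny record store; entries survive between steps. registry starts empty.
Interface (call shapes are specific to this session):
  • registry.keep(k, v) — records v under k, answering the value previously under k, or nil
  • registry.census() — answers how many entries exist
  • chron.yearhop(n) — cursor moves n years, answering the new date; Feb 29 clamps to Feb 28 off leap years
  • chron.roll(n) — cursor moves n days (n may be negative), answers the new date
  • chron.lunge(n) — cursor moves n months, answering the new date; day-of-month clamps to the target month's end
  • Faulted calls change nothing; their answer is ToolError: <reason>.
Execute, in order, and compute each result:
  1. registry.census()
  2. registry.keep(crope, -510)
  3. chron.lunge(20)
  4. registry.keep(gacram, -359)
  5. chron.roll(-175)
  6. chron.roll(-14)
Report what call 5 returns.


Answer: 1895-06-04

Derivation:
> census
  0
> keep k=crope v=-510
  nil
> lunge n=20
  1895-11-26
> keep k=gacram v=-359
  nil
> roll n=-175
  1895-06-04
> roll n=-14
  1895-05-21


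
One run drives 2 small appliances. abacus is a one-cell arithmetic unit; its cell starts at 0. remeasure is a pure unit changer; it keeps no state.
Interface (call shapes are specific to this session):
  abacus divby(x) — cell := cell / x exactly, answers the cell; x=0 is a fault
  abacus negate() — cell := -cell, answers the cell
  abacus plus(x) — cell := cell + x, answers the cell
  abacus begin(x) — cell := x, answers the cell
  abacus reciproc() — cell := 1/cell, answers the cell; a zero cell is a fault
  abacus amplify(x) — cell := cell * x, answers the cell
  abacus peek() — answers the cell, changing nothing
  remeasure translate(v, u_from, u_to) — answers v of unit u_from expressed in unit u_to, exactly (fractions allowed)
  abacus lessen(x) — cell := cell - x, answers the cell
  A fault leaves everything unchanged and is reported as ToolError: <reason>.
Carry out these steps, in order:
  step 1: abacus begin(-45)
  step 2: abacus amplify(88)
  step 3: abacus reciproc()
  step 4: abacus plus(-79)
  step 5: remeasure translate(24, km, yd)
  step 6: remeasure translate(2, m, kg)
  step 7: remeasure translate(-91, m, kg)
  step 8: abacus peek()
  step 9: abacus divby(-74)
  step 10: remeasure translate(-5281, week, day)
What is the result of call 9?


Answer: 312841/293040

Derivation:
~$ abacus begin x: -45
  -45
~$ abacus amplify x: 88
  -3960
~$ abacus reciproc
  -1/3960
~$ abacus plus x: -79
  -312841/3960
~$ remeasure translate v: 24 u_from: km u_to: yd
  10000000/381
~$ remeasure translate v: 2 u_from: m u_to: kg
  ToolError: incompatible units
~$ remeasure translate v: -91 u_from: m u_to: kg
  ToolError: incompatible units
~$ abacus peek
  -312841/3960
~$ abacus divby x: -74
  312841/293040
~$ remeasure translate v: -5281 u_from: week u_to: day
  -36967


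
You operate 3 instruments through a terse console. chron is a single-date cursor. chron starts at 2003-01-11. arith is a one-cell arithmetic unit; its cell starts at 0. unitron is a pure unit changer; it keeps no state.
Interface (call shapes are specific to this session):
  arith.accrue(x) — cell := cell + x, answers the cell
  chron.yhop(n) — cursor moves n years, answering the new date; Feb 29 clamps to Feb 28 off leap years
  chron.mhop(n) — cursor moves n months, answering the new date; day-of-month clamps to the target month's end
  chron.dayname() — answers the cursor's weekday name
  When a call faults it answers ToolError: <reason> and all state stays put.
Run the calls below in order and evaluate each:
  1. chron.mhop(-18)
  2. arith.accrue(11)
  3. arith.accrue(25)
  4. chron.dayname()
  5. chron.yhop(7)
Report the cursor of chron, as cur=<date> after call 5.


==> mhop(-18)
<== 2001-07-11
==> accrue(11)
<== 11
==> accrue(25)
<== 36
==> dayname()
<== Wednesday
==> yhop(7)
<== 2008-07-11

Answer: cur=2008-07-11


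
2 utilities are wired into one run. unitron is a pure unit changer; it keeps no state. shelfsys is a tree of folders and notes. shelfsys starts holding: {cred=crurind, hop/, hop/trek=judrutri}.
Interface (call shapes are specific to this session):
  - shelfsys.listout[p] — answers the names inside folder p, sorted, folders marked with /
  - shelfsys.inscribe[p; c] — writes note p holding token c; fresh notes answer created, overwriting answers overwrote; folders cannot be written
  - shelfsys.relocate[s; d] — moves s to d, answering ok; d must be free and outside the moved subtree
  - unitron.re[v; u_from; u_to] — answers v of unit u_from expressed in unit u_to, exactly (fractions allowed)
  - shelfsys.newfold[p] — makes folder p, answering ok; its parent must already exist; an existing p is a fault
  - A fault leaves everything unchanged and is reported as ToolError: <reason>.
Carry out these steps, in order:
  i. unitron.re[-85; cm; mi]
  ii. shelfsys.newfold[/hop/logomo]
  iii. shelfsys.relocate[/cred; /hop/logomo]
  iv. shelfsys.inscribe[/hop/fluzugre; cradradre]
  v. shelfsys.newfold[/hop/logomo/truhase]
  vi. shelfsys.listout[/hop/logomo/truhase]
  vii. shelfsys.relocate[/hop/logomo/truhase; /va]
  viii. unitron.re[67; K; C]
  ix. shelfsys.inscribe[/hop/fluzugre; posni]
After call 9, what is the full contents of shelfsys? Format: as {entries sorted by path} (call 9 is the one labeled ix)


Now I run unitron.re with v=-85, u_from=cm, u_to=mi, — result: -425/804672.
Calling shelfsys.newfold with p=/hop/logomo, giving ok.
Then shelfsys.relocate with s=/cred, d=/hop/logomo, giving ToolError: exists.
Then shelfsys.inscribe with p=/hop/fluzugre, c=cradradre, and get created.
I run shelfsys.newfold with p=/hop/logomo/truhase: ok.
Invoking shelfsys.listout with p=/hop/logomo/truhase, and observe [].
Using shelfsys.relocate with s=/hop/logomo/truhase, d=/va, and get ok.
I run unitron.re with v=67, u_from=K, u_to=C: -4123/20.
Now I run shelfsys.inscribe with p=/hop/fluzugre, c=posni, giving overwrote.

Answer: {cred=crurind, hop/, hop/fluzugre=posni, hop/logomo/, hop/trek=judrutri, va/}


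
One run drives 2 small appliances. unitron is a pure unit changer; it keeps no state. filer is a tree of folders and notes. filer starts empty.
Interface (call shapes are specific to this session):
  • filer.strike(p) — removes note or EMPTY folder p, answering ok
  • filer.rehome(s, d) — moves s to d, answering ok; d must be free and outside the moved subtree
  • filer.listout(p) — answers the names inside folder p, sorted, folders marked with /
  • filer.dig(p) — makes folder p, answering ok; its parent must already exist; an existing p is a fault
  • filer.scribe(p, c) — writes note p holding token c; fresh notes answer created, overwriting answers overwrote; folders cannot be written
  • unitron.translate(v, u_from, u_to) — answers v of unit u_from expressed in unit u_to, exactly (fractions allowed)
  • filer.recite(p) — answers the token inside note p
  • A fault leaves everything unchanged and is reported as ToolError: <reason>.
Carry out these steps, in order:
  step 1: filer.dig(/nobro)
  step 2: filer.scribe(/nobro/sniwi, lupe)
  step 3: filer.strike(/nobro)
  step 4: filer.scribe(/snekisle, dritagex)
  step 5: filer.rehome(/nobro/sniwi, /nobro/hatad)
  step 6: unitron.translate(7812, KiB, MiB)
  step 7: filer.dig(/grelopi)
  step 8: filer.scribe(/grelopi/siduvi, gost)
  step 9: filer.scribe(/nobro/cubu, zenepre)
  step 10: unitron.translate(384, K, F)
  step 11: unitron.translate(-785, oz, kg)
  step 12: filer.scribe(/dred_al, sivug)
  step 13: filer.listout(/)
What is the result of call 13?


Step: filer.dig[p→/nobro]
Result: ok
Step: filer.scribe[p→/nobro/sniwi; c→lupe]
Result: created
Step: filer.strike[p→/nobro]
Result: ToolError: not empty
Step: filer.scribe[p→/snekisle; c→dritagex]
Result: created
Step: filer.rehome[s→/nobro/sniwi; d→/nobro/hatad]
Result: ok
Step: unitron.translate[v→7812; u_from→KiB; u_to→MiB]
Result: 1953/256
Step: filer.dig[p→/grelopi]
Result: ok
Step: filer.scribe[p→/grelopi/siduvi; c→gost]
Result: created
Step: filer.scribe[p→/nobro/cubu; c→zenepre]
Result: created
Step: unitron.translate[v→384; u_from→K; u_to→F]
Result: 23153/100
Step: unitron.translate[v→-785; u_from→oz; u_to→kg]
Result: -7121400209/320000000
Step: filer.scribe[p→/dred_al; c→sivug]
Result: created
Step: filer.listout[p→/]
Result: [dred_al, grelopi/, nobro/, snekisle]

Answer: [dred_al, grelopi/, nobro/, snekisle]


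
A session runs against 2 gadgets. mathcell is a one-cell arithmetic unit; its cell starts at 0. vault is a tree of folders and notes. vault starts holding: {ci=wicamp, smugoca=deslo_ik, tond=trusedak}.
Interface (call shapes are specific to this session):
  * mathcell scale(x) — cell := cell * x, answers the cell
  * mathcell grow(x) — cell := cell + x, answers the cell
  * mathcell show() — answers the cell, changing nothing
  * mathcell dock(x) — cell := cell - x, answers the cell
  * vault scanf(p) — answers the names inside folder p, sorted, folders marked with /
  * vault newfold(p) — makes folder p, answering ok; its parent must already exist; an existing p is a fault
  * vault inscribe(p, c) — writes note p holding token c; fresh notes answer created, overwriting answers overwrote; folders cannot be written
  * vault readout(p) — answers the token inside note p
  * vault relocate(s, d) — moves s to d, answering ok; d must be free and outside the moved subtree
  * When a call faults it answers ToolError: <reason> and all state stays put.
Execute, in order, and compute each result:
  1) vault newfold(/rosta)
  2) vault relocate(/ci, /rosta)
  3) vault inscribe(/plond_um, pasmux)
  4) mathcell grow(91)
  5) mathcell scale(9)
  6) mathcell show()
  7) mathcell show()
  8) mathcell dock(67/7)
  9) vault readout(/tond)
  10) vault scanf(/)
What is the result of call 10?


-> vault newfold(p→/rosta)
<- ok
-> vault relocate(s→/ci, d→/rosta)
<- ToolError: exists
-> vault inscribe(p→/plond_um, c→pasmux)
<- created
-> mathcell grow(x→91)
<- 91
-> mathcell scale(x→9)
<- 819
-> mathcell show()
<- 819
-> mathcell show()
<- 819
-> mathcell dock(x→67/7)
<- 5666/7
-> vault readout(p→/tond)
<- trusedak
-> vault scanf(p→/)
<- [ci, plond_um, rosta/, smugoca, tond]

Answer: [ci, plond_um, rosta/, smugoca, tond]


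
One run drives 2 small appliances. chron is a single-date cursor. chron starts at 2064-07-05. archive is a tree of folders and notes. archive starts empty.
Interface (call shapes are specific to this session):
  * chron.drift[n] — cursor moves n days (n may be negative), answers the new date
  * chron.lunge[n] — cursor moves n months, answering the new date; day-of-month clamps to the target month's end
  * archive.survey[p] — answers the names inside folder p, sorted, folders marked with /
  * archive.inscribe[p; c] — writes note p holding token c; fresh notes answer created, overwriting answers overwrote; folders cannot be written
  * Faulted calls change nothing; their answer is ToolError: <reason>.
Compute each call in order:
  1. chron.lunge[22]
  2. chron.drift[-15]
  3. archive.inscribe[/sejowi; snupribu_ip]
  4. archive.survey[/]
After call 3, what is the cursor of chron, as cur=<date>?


Act: lunge[n=22]
Obs: 2066-05-05
Act: drift[n=-15]
Obs: 2066-04-20
Act: inscribe[p=/sejowi; c=snupribu_ip]
Obs: created
Act: survey[p=/]
Obs: [sejowi]

Answer: cur=2066-04-20


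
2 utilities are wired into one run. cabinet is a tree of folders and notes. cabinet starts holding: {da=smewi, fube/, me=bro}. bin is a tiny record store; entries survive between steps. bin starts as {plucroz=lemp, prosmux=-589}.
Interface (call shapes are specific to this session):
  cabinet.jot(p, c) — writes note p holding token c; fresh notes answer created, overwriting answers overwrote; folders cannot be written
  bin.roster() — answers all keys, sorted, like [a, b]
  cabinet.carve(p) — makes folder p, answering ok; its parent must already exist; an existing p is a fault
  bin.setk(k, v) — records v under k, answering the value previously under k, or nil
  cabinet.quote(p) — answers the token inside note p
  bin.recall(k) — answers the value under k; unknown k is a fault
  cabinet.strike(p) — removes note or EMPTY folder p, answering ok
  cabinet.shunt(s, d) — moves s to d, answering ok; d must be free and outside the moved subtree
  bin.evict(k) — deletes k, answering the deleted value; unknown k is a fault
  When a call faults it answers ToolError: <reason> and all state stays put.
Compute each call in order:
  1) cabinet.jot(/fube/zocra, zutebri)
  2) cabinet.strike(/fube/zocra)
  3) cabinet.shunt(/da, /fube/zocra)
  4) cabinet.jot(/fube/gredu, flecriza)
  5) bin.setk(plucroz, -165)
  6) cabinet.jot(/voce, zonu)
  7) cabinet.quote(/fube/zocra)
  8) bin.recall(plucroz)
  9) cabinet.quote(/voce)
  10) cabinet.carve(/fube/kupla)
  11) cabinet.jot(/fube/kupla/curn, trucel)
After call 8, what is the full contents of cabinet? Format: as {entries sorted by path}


Answer: {fube/, fube/gredu=flecriza, fube/zocra=smewi, me=bro, voce=zonu}

Derivation:
CALL cabinet.jot[p→/fube/zocra; c→zutebri]
RET  created
CALL cabinet.strike[p→/fube/zocra]
RET  ok
CALL cabinet.shunt[s→/da; d→/fube/zocra]
RET  ok
CALL cabinet.jot[p→/fube/gredu; c→flecriza]
RET  created
CALL bin.setk[k→plucroz; v→-165]
RET  lemp
CALL cabinet.jot[p→/voce; c→zonu]
RET  created
CALL cabinet.quote[p→/fube/zocra]
RET  smewi
CALL bin.recall[k→plucroz]
RET  -165
CALL cabinet.quote[p→/voce]
RET  zonu
CALL cabinet.carve[p→/fube/kupla]
RET  ok
CALL cabinet.jot[p→/fube/kupla/curn; c→trucel]
RET  created


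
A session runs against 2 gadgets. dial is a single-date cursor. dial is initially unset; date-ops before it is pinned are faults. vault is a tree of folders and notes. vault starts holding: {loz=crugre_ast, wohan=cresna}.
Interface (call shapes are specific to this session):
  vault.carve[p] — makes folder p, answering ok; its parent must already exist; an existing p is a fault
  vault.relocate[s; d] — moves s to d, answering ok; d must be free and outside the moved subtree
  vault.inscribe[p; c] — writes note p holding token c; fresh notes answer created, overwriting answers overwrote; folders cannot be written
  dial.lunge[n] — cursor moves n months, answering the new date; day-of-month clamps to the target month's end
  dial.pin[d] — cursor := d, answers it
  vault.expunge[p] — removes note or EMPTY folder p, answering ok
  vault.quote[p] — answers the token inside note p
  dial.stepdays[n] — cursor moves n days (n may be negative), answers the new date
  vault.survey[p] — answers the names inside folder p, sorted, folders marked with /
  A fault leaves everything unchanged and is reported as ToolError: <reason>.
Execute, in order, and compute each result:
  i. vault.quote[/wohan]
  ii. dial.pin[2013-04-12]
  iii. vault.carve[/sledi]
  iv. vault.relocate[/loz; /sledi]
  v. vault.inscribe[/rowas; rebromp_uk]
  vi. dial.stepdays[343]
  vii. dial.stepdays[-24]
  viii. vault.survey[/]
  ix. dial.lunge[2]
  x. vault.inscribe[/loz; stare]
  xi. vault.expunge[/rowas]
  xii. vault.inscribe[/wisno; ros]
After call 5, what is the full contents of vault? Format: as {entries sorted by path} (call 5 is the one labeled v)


Step: quote[p→/wohan]
Result: cresna
Step: pin[d→2013-04-12]
Result: 2013-04-12
Step: carve[p→/sledi]
Result: ok
Step: relocate[s→/loz; d→/sledi]
Result: ToolError: exists
Step: inscribe[p→/rowas; c→rebromp_uk]
Result: created
Step: stepdays[n→343]
Result: 2014-03-21
Step: stepdays[n→-24]
Result: 2014-02-25
Step: survey[p→/]
Result: [loz, rowas, sledi/, wohan]
Step: lunge[n→2]
Result: 2014-04-25
Step: inscribe[p→/loz; c→stare]
Result: overwrote
Step: expunge[p→/rowas]
Result: ok
Step: inscribe[p→/wisno; c→ros]
Result: created

Answer: {loz=crugre_ast, rowas=rebromp_uk, sledi/, wohan=cresna}


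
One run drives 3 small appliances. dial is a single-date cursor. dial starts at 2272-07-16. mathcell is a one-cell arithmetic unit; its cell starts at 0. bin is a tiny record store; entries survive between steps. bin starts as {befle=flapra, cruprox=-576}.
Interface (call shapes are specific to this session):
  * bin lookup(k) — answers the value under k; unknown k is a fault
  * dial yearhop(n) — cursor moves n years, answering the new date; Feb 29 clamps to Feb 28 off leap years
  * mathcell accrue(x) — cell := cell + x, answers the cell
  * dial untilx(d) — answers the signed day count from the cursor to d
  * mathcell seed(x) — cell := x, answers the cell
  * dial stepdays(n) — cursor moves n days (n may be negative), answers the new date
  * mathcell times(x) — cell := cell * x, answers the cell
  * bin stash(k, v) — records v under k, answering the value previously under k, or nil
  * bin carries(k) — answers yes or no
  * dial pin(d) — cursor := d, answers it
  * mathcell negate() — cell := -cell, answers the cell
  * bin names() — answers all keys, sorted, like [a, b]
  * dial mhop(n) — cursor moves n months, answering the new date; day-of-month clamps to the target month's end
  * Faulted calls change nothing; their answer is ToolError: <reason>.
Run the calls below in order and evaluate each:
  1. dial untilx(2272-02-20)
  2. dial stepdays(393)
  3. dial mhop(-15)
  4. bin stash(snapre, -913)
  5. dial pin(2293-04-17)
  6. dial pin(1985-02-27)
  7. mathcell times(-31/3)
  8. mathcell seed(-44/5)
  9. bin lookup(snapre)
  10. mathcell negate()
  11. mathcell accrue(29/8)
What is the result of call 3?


-- dial untilx(d→2272-02-20) -> -147
-- dial stepdays(n→393) -> 2273-08-13
-- dial mhop(n→-15) -> 2272-05-13
-- bin stash(k→snapre, v→-913) -> nil
-- dial pin(d→2293-04-17) -> 2293-04-17
-- dial pin(d→1985-02-27) -> 1985-02-27
-- mathcell times(x→-31/3) -> 0
-- mathcell seed(x→-44/5) -> -44/5
-- bin lookup(k→snapre) -> -913
-- mathcell negate() -> 44/5
-- mathcell accrue(x→29/8) -> 497/40

Answer: 2272-05-13


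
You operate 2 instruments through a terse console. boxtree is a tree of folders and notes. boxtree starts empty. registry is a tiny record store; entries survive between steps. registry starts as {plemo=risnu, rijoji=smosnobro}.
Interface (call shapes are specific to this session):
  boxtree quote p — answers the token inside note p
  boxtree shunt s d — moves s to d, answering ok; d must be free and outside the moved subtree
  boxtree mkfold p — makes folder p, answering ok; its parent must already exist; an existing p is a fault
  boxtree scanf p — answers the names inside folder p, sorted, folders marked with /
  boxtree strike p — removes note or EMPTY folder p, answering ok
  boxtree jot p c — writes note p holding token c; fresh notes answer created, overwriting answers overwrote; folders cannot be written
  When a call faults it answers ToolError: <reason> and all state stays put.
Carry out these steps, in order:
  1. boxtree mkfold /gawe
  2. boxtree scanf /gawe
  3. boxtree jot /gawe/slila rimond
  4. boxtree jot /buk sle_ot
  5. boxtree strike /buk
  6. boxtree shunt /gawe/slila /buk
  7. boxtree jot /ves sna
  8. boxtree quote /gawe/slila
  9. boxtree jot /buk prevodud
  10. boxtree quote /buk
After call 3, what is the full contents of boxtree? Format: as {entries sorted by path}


Answer: {gawe/, gawe/slila=rimond}

Derivation:
→ boxtree mkfold(p→/gawe)
← ok
→ boxtree scanf(p→/gawe)
← []
→ boxtree jot(p→/gawe/slila, c→rimond)
← created
→ boxtree jot(p→/buk, c→sle_ot)
← created
→ boxtree strike(p→/buk)
← ok
→ boxtree shunt(s→/gawe/slila, d→/buk)
← ok
→ boxtree jot(p→/ves, c→sna)
← created
→ boxtree quote(p→/gawe/slila)
← ToolError: not found
→ boxtree jot(p→/buk, c→prevodud)
← overwrote
→ boxtree quote(p→/buk)
← prevodud


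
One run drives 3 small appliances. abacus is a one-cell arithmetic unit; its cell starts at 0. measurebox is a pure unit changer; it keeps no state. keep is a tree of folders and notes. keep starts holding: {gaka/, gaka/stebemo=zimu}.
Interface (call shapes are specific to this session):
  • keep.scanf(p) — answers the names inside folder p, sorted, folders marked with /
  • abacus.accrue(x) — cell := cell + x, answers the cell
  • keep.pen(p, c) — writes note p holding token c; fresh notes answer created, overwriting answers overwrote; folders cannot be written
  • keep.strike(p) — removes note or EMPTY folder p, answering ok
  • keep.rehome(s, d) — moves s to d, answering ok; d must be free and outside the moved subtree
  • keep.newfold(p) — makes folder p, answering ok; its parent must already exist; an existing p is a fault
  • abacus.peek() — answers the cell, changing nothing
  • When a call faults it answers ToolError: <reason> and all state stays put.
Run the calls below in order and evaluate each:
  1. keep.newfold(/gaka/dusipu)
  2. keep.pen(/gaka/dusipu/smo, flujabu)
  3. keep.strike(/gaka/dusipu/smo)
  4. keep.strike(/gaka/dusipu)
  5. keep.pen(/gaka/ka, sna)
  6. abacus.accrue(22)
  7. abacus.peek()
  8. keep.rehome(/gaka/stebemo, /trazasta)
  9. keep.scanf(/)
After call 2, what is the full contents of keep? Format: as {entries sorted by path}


Answer: {gaka/, gaka/dusipu/, gaka/dusipu/smo=flujabu, gaka/stebemo=zimu}

Derivation:
·→ newfold(p→/gaka/dusipu)
·← ok
·→ pen(p→/gaka/dusipu/smo, c→flujabu)
·← created
·→ strike(p→/gaka/dusipu/smo)
·← ok
·→ strike(p→/gaka/dusipu)
·← ok
·→ pen(p→/gaka/ka, c→sna)
·← created
·→ accrue(x→22)
·← 22
·→ peek()
·← 22
·→ rehome(s→/gaka/stebemo, d→/trazasta)
·← ok
·→ scanf(p→/)
·← [gaka/, trazasta]


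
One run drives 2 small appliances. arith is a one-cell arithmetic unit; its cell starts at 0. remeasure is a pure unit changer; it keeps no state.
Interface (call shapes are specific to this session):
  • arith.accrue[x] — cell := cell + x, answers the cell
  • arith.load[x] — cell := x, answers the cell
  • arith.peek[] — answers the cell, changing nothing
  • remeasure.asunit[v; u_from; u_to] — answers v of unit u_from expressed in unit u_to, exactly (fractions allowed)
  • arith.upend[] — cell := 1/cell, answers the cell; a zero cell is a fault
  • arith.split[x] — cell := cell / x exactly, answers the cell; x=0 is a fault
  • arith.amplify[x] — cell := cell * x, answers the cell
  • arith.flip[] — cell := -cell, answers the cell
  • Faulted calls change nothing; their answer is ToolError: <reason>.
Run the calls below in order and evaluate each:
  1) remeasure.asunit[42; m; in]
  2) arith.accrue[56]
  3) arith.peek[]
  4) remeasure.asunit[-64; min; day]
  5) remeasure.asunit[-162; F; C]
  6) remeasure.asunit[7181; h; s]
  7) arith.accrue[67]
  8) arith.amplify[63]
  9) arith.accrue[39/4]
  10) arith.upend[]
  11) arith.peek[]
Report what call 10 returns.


Answer: 4/31035

Derivation:
! asunit(v: 42, u_from: m, u_to: in) == 210000/127
! accrue(x: 56) == 56
! peek() == 56
! asunit(v: -64, u_from: min, u_to: day) == -2/45
! asunit(v: -162, u_from: F, u_to: C) == -970/9
! asunit(v: 7181, u_from: h, u_to: s) == 25851600
! accrue(x: 67) == 123
! amplify(x: 63) == 7749
! accrue(x: 39/4) == 31035/4
! upend() == 4/31035
! peek() == 4/31035
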